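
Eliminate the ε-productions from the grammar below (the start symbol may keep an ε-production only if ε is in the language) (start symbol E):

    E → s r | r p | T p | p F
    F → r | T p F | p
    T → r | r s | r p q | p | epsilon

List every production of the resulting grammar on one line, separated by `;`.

E → s r | r p | T p | p | p F; F → r | T p F | p F | p; T → r | r s | r p q | p

Nullable nonterminals: {T}.
ε ∉ L(G), so no ε-production is kept.
Expand every rule over subsets of its nullable positions: E → T p gives T p | p. F → T p F gives T p F | p F.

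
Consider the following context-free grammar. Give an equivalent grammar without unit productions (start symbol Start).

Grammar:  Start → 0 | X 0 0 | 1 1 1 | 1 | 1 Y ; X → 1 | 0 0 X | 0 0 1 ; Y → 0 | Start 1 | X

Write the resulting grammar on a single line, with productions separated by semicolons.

Unit pairs: Y ⇒* {X}.
Replace each nonterminal's rules with the union of the non-unit rules of every nonterminal it unit-derives.

Start → 0 | X 0 0 | 1 1 1 | 1 | 1 Y; X → 1 | 0 0 X | 0 0 1; Y → 1 | 0 0 X | 0 0 1 | 0 | Start 1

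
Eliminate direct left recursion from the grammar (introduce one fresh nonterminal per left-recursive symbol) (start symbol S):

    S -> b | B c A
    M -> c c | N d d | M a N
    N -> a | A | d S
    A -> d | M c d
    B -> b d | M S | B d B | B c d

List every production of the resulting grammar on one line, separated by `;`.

Directly left-recursive nonterminals: M, B.
For M: α = {a N}, β = {c c, N d d}. Rewrite as M → β M' and M' → α M' | ε.
For B: α = {d B, c d}, β = {b d, M S}. Rewrite as B → β B' and B' → α B' | ε.

S -> b | B c A; M -> c c M' | N d d M'; N -> a | A | d S; A -> d | M c d; B -> b d B' | M S B'; M' -> a N M' | ε; B' -> d B B' | c d B' | ε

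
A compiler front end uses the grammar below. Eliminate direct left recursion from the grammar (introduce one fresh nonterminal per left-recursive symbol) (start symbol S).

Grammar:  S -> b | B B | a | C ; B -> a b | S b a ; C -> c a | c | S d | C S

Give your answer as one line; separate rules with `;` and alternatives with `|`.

Left recursion appears on C.
For C: α = {S}, β = {c a, c, S d}. Rewrite as C → β C' and C' → α C' | ε.

S -> b | B B | a | C; B -> a b | S b a; C -> c a C' | c C' | S d C'; C' -> S C' | ε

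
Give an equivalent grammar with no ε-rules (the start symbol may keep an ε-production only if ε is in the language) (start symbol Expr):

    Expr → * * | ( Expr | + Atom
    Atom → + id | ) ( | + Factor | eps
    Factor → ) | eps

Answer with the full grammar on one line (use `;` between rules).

Expr → * * | ( Expr | + Atom | +; Atom → + id | ) ( | + Factor | +; Factor → )

The nullable symbols are {Atom, Factor}.
ε ∉ L(G), so no ε-production is kept.
Expand every rule over subsets of its nullable positions: Expr → + Atom gives + Atom | +. Atom → + Factor gives + Factor | +.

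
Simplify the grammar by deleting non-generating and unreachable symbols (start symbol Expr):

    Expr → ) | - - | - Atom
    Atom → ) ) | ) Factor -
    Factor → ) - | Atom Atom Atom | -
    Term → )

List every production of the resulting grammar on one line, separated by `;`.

Generating nonterminals: {Atom, Expr, Factor, Term}.
Reachable from Expr after that: {Atom, Expr, Factor}.
Removed useless symbols: {Term} and every production mentioning them.

Expr → ) | - - | - Atom; Atom → ) ) | ) Factor -; Factor → ) - | Atom Atom Atom | -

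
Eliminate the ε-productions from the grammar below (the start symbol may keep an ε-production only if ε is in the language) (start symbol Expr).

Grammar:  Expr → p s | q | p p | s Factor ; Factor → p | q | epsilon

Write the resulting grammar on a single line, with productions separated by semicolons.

Nullable nonterminals: {Factor}.
ε ∉ L(G), so no ε-production is kept.
For each production, add variants omitting each subset of nullable occurrences: Expr → s Factor gives s Factor | s.

Expr → p s | q | p p | s Factor | s; Factor → p | q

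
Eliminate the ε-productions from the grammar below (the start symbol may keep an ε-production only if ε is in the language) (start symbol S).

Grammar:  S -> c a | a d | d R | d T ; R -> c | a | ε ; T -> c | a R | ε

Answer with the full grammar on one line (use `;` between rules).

S -> c a | a d | d R | d | d T; R -> c | a; T -> c | a R | a

Nullable nonterminals: {R, T}.
ε ∉ L(G), so no ε-production is kept.
Add the nullable-subset variants: S → d R gives d R | d. T → a R gives a R | a.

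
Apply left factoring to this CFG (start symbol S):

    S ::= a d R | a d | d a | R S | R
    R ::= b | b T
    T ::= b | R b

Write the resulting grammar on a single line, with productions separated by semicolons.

S has alternatives sharing prefix 'a d': factor to S → a d S' with S' → R | ε.
S has alternatives sharing prefix 'R': factor to S → R S'' with S'' → S | ε.
R has alternatives sharing prefix 'b': factor to R → b R' with R' → ε | T.

S ::= d a | a d S' | R S''; R ::= b R'; T ::= b | R b; S' ::= R | ε; S'' ::= S | ε; R' ::= ε | T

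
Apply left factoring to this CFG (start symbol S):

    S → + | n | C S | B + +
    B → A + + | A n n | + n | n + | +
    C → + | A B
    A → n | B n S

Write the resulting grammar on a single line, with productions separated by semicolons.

S → + | n | C S | B + +; B → n + | A B' | + B''; C → + | A B; A → n | B n S; B' → + + | n n; B'' → n | ε

B has alternatives sharing prefix 'A': factor to B → A B' with B' → + + | n n.
B has alternatives sharing prefix '+': factor to B → + B'' with B'' → n | ε.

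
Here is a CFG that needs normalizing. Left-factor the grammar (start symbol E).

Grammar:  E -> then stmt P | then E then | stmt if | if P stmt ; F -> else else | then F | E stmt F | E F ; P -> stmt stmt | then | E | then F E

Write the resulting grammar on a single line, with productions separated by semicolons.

E -> stmt if | if P stmt | then E'; F -> else else | then F | E F'; P -> stmt stmt | E | then P'; E' -> stmt P | E then; F' -> stmt F | F; P' -> epsilon | F E

E has alternatives sharing prefix 'then': factor to E → then E' with E' → stmt P | E then.
F has alternatives sharing prefix 'E': factor to F → E F' with F' → stmt F | F.
P has alternatives sharing prefix 'then': factor to P → then P' with P' → ε | F E.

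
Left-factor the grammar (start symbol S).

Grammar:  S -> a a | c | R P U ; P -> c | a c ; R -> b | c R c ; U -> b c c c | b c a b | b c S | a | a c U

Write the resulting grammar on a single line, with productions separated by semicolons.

S -> a a | c | R P U; P -> c | a c; R -> b | c R c; U -> b c U' | a U''; U' -> c c | a b | S; U'' -> ε | c U

U has alternatives sharing prefix 'b c': factor to U → b c U' with U' → c c | a b | S.
U has alternatives sharing prefix 'a': factor to U → a U'' with U'' → ε | c U.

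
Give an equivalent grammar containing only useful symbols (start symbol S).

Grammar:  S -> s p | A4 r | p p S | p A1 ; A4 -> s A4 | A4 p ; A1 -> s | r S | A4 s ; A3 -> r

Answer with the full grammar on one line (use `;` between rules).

Generating nonterminals: {A1, A3, S}.
Reachable from S after that: {A1, S}.
Removed useless symbols: {A3, A4} and every production mentioning them.

S -> s p | p p S | p A1; A1 -> s | r S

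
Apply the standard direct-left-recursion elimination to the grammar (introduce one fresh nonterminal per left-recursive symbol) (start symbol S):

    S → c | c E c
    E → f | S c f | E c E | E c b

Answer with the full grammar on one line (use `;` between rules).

Directly left-recursive nonterminal: E.
For E: α = {c E, c b}, β = {f, S c f}. Rewrite as E → β E' and E' → α E' | ε.

S → c | c E c; E → f E' | S c f E'; E' → c E E' | c b E' | ε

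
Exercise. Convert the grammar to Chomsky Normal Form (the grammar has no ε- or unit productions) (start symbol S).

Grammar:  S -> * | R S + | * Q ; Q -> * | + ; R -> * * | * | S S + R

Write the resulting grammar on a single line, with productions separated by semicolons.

Introduce a nonterminal for each terminal appearing in a rule of length ≥ 2: X1 → +, X2 → *.
Binarize each right-hand side of length ≥ 3 by chaining fresh nonterminals (Y1, Y2, …): affected rules were S → R S X1; R → S S X1 R.

S -> * | R Y1 | X2 Q; Q -> * | +; R -> X2 X2 | * | S Y2; X1 -> +; X2 -> *; Y1 -> S X1; Y2 -> S Y3; Y3 -> X1 R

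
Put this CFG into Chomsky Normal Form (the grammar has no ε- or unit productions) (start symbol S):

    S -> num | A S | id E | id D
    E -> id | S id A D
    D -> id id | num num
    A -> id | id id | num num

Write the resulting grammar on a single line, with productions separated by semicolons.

Introduce a nonterminal for each terminal appearing in a rule of length ≥ 2: X1 → id, X2 → num.
Binarize each right-hand side of length ≥ 3 by chaining fresh nonterminals (Y1, Y2, …): affected rules were E → S X1 A D.

S -> num | A S | X1 E | X1 D; E -> id | S Y1; D -> X1 X1 | X2 X2; A -> id | X1 X1 | X2 X2; X1 -> id; X2 -> num; Y1 -> X1 Y2; Y2 -> A D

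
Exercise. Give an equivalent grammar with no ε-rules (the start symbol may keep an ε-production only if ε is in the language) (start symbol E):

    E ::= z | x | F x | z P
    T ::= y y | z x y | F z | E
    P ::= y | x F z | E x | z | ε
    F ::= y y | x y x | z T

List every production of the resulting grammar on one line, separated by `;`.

E ::= z | x | F x | z P; T ::= y y | z x y | F z | E; P ::= y | x F z | E x | z; F ::= y y | x y x | z T

Nullable nonterminals: {P}.
ε ∉ L(G), so no ε-production is kept.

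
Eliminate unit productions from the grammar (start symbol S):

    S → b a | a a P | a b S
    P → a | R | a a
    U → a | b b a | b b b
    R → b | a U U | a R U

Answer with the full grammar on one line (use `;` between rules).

S → b a | a a P | a b S; P → a | a a | b | a U U | a R U; U → a | b b a | b b b; R → b | a U U | a R U

Unit pairs: P ⇒* {R}.
For every A with A ⇒* B via unit rules, add B's non-unit alternatives to A; then delete every rule of the form X → Y.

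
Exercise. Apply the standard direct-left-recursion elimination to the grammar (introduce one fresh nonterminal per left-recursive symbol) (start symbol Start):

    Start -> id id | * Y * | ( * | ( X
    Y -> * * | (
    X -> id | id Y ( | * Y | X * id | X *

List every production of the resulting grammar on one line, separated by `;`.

Left recursion appears on X.
For X: α = {* id, *}, β = {id, id Y (, * Y}. Rewrite as X → β X1 and X1 → α X1 | ε.

Start -> id id | * Y * | ( * | ( X; Y -> * * | (; X -> id X1 | id Y ( X1 | * Y X1; X1 -> * id X1 | * X1 | ε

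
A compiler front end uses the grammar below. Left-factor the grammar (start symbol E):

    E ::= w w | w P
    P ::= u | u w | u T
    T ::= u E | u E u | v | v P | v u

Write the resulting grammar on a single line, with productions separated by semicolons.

E ::= w E'; P ::= u P'; T ::= v T' | u E T''; E' ::= w | P; P' ::= ε | w | T; T' ::= ε | P | u; T'' ::= ε | u

E has alternatives sharing prefix 'w': factor to E → w E' with E' → w | P.
P has alternatives sharing prefix 'u': factor to P → u P' with P' → ε | w | T.
T has alternatives sharing prefix 'v': factor to T → v T' with T' → ε | P | u.
T has alternatives sharing prefix 'u E': factor to T → u E T'' with T'' → ε | u.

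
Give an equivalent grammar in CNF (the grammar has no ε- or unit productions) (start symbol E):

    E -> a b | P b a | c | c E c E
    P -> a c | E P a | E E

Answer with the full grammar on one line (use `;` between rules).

E -> X1 X2 | P Y1 | c | X3 Y2; P -> X1 X3 | E Y4 | E E; X1 -> a; X2 -> b; X3 -> c; Y1 -> X2 X1; Y2 -> E Y3; Y3 -> X3 E; Y4 -> P X1

Introduce a nonterminal for each terminal appearing in a rule of length ≥ 2: X1 → a, X2 → b, X3 → c.
Binarize each right-hand side of length ≥ 3 by chaining fresh nonterminals (Y1, Y2, …): affected rules were E → P X2 X1; E → X3 E X3 E; P → E P X1.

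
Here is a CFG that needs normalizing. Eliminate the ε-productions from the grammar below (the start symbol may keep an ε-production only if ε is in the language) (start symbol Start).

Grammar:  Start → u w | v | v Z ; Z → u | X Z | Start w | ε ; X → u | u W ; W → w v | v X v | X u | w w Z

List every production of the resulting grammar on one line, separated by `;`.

The nullable symbols are {Z}.
ε ∉ L(G), so no ε-production is kept.
For each production, add variants omitting each subset of nullable occurrences: Z → X Z gives X Z | X. W → w w Z gives w w Z | w w.

Start → u w | v | v Z; Z → u | X Z | X | Start w; X → u | u W; W → w v | v X v | X u | w w Z | w w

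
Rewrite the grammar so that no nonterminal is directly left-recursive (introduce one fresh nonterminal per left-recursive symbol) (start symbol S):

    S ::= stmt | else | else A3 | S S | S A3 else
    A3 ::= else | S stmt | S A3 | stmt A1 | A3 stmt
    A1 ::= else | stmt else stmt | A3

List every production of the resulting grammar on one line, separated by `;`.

S ::= stmt S' | else S' | else A3 S'; A3 ::= else A3' | S stmt A3' | S A3 A3' | stmt A1 A3'; A1 ::= else | stmt else stmt | A3; S' ::= S S' | A3 else S' | epsilon; A3' ::= stmt A3' | epsilon

Left recursion appears on S, A3.
For S: α = {S, A3 else}, β = {stmt, else, else A3}. Rewrite as S → β S' and S' → α S' | ε.
For A3: α = {stmt}, β = {else, S stmt, S A3, stmt A1}. Rewrite as A3 → β A3' and A3' → α A3' | ε.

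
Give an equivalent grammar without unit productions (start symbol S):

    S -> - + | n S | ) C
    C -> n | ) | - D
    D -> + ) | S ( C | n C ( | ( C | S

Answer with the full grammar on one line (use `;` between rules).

S -> - + | n S | ) C; C -> n | ) | - D; D -> - + | n S | ) C | + ) | S ( C | n C ( | ( C

Unit pairs: D ⇒* {S}.
For each unit pair (A, B), copy every non-unit production of B to A, then drop all unit productions.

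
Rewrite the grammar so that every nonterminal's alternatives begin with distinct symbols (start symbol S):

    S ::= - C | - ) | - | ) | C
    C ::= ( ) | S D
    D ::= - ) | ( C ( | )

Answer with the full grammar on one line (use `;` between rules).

S has alternatives sharing prefix '-': factor to S → - S' with S' → C | ) | ε.

S ::= ) | C | - S'; C ::= ( ) | S D; D ::= - ) | ( C ( | ); S' ::= C | ) | ε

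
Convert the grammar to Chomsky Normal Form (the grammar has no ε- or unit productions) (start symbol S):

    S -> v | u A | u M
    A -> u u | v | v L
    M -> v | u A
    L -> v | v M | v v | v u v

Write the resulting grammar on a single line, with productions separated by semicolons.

S -> v | X1 A | X1 M; A -> X1 X1 | v | X2 L; M -> v | X1 A; L -> v | X2 M | X2 X2 | X2 Y1; X1 -> u; X2 -> v; Y1 -> X1 X2

Introduce a nonterminal for each terminal appearing in a rule of length ≥ 2: X1 → u, X2 → v.
Binarize each right-hand side of length ≥ 3 by chaining fresh nonterminals (Y1, Y2, …): affected rules were L → X2 X1 X2.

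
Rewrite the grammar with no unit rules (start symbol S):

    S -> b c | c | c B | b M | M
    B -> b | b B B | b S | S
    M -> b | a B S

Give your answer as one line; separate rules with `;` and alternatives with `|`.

S -> b c | c | c B | b M | b | a B S; B -> b | b B B | b S | b c | c | c B | b M | a B S; M -> b | a B S

Unit pairs: B ⇒* {M, S}; S ⇒* {M}.
For every A with A ⇒* B via unit rules, add B's non-unit alternatives to A; then delete every rule of the form X → Y.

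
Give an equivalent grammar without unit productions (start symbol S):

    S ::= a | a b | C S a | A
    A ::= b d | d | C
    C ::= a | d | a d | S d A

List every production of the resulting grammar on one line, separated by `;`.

S ::= a | d | a d | S d A | a b | C S a | b d; A ::= a | d | a d | S d A | b d; C ::= a | d | a d | S d A

Unit pairs: A ⇒* {C}; S ⇒* {A, C}.
For every A with A ⇒* B via unit rules, add B's non-unit alternatives to A; then delete every rule of the form X → Y.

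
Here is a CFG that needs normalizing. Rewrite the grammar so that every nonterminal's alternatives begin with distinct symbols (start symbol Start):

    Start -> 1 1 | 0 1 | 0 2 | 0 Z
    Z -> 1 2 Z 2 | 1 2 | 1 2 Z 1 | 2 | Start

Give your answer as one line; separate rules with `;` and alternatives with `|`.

Start -> 1 1 | 0 Start1; Z -> 2 | Start | 1 2 Z1; Start1 -> 1 | 2 | Z; Z1 -> ε | Z Z11; Z11 -> 2 | 1

Start has alternatives sharing prefix '0': factor to Start → 0 Start1 with Start1 → 1 | 2 | Z.
Z has alternatives sharing prefix '1 2': factor to Z → 1 2 Z1 with Z1 → Z 2 | ε | Z 1.
Z1 has alternatives sharing prefix 'Z': factor to Z1 → Z Z11 with Z11 → 2 | 1.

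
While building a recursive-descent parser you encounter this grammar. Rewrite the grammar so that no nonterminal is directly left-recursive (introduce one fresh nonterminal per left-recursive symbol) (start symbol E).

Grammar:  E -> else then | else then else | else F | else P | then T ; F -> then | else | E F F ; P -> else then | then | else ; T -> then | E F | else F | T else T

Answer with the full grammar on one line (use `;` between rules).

E -> else then | else then else | else F | else P | then T; F -> then | else | E F F; P -> else then | then | else; T -> then T' | E F T' | else F T'; T' -> else T T' | ε

Directly left-recursive nonterminal: T.
For T: α = {else T}, β = {then, E F, else F}. Rewrite as T → β T' and T' → α T' | ε.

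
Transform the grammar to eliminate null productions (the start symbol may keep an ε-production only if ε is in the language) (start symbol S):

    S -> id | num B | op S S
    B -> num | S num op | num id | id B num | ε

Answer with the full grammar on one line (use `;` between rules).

S -> id | num B | num | op S S; B -> num | S num op | num id | id B num | id num

Nullable set = {B}.
ε ∉ L(G), so no ε-production is kept.
Add the nullable-subset variants: S → num B gives num B | num. B → id B num gives id B num | id num.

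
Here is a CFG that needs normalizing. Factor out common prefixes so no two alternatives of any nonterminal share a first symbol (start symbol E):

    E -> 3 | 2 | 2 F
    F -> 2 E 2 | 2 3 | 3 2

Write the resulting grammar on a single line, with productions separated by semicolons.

E -> 3 | 2 E'; F -> 3 2 | 2 F'; E' -> ε | F; F' -> E 2 | 3

E has alternatives sharing prefix '2': factor to E → 2 E' with E' → ε | F.
F has alternatives sharing prefix '2': factor to F → 2 F' with F' → E 2 | 3.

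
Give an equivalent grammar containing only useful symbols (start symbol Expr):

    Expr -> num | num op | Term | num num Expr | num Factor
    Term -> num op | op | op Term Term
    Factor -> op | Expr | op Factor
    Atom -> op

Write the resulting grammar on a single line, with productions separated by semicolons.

Generating nonterminals: {Atom, Expr, Factor, Term}.
Reachable from Expr after that: {Expr, Factor, Term}.
Removed useless symbols: {Atom} and every production mentioning them.

Expr -> num | num op | Term | num num Expr | num Factor; Term -> num op | op | op Term Term; Factor -> op | Expr | op Factor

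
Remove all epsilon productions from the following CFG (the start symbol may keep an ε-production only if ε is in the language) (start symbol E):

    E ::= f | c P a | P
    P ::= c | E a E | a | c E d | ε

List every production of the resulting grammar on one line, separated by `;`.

E ::= f | c P a | c a | P | ε; P ::= c | E a E | E a | a E | a | c E d | c d

Nullable set = {E, P}.
ε ∈ L(G) since E is nullable, so keep E → ε.
Add the nullable-subset variants: E → c P a gives c P a | c a. P → E a E gives E a E | E a | a E | a. P → c E d gives c E d | c d.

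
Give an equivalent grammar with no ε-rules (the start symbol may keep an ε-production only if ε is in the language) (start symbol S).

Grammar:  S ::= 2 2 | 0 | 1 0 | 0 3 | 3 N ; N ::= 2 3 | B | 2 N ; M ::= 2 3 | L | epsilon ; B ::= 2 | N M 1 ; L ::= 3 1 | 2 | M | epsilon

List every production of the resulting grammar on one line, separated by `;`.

Nullable nonterminals: {L, M}.
ε ∉ L(G), so no ε-production is kept.
Expand every rule over subsets of its nullable positions: B → N M 1 gives N M 1 | N 1.

S ::= 2 2 | 0 | 1 0 | 0 3 | 3 N; N ::= 2 3 | B | 2 N; M ::= 2 3 | L; B ::= 2 | N M 1 | N 1; L ::= 3 1 | 2 | M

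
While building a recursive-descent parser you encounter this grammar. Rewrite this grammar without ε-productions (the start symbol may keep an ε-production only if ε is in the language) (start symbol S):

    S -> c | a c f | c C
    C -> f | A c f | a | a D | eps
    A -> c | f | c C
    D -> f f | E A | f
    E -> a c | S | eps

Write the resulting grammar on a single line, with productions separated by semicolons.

Nullable nonterminals: {C, E}.
ε ∉ L(G), so no ε-production is kept.
Expand every rule over subsets of its nullable positions: D → E A gives E A | A.

S -> c | a c f | c C; C -> f | A c f | a | a D; A -> c | f | c C; D -> f f | E A | A | f; E -> a c | S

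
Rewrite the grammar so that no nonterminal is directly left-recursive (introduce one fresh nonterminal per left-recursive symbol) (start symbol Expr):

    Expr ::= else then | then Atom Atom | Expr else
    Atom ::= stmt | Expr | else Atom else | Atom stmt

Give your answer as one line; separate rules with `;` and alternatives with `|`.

Directly left-recursive nonterminals: Expr, Atom.
For Expr: α = {else}, β = {else then, then Atom Atom}. Rewrite as Expr → β Expr1 and Expr1 → α Expr1 | ε.
For Atom: α = {stmt}, β = {stmt, Expr, else Atom else}. Rewrite as Atom → β Atom1 and Atom1 → α Atom1 | ε.

Expr ::= else then Expr1 | then Atom Atom Expr1; Atom ::= stmt Atom1 | Expr Atom1 | else Atom else Atom1; Expr1 ::= else Expr1 | epsilon; Atom1 ::= stmt Atom1 | epsilon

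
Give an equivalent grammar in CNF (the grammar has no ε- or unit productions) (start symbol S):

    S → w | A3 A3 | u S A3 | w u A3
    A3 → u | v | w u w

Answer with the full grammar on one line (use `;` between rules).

S → w | A3 A3 | X1 Y1 | X2 Y2; A3 → u | v | X2 Y3; X1 → u; X2 → w; Y1 → S A3; Y2 → X1 A3; Y3 → X1 X2

Introduce a nonterminal for each terminal appearing in a rule of length ≥ 2: X1 → u, X2 → w.
Binarize each right-hand side of length ≥ 3 by chaining fresh nonterminals (Y1, Y2, …): affected rules were S → X1 S A3; S → X2 X1 A3; A3 → X2 X1 X2.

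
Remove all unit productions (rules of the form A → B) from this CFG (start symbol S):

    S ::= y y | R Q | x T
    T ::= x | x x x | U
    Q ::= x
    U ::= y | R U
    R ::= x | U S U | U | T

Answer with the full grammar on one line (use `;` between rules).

S ::= y y | R Q | x T; T ::= y | R U | x | x x x; Q ::= x; U ::= y | R U; R ::= y | R U | x | U S U | x x x

Unit pairs: R ⇒* {T, U}; T ⇒* {U}.
For every A with A ⇒* B via unit rules, add B's non-unit alternatives to A; then delete every rule of the form X → Y.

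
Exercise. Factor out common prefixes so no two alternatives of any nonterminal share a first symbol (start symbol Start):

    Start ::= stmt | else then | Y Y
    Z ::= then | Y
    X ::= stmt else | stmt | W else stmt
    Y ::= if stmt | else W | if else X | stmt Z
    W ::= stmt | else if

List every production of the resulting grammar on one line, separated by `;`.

X has alternatives sharing prefix 'stmt': factor to X → stmt X1 with X1 → else | ε.
Y has alternatives sharing prefix 'if': factor to Y → if Y1 with Y1 → stmt | else X.

Start ::= stmt | else then | Y Y; Z ::= then | Y; X ::= W else stmt | stmt X1; Y ::= else W | stmt Z | if Y1; W ::= stmt | else if; X1 ::= else | epsilon; Y1 ::= stmt | else X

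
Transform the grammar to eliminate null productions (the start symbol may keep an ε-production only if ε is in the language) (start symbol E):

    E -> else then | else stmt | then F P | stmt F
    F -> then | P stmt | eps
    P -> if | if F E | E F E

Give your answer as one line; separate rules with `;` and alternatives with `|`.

E -> else then | else stmt | then F P | then P | stmt F | stmt; F -> then | P stmt; P -> if | if F E | if E | E F E | E E

Nullable set = {F}.
ε ∉ L(G), so no ε-production is kept.
Expand every rule over subsets of its nullable positions: E → then F P gives then F P | then P. E → stmt F gives stmt F | stmt. P → if F E gives if F E | if E. P → E F E gives E F E | E E.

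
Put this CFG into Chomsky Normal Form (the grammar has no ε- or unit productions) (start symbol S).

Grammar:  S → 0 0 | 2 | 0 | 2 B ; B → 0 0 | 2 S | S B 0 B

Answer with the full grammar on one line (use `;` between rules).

S → X1 X1 | 2 | 0 | X2 B; B → X1 X1 | X2 S | S Y1; X1 → 0; X2 → 2; Y1 → B Y2; Y2 → X1 B

Introduce a nonterminal for each terminal appearing in a rule of length ≥ 2: X1 → 0, X2 → 2.
Binarize each right-hand side of length ≥ 3 by chaining fresh nonterminals (Y1, Y2, …): affected rules were B → S B X1 B.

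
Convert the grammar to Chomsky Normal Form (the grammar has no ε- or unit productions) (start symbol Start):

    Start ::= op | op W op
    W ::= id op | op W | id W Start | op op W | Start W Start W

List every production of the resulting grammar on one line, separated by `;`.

Start ::= op | X1 Y1; W ::= X2 X1 | X1 W | X2 Y2 | X1 Y3 | Start Y4; X1 ::= op; X2 ::= id; Y1 ::= W X1; Y2 ::= W Start; Y3 ::= X1 W; Y4 ::= W Y5; Y5 ::= Start W

Introduce a nonterminal for each terminal appearing in a rule of length ≥ 2: X1 → op, X2 → id.
Binarize each right-hand side of length ≥ 3 by chaining fresh nonterminals (Y1, Y2, …): affected rules were Start → X1 W X1; W → X2 W Start; W → X1 X1 W; W → Start W Start W.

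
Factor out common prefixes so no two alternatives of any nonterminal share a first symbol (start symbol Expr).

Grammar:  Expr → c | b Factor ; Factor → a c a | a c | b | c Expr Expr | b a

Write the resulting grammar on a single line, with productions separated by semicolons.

Factor has alternatives sharing prefix 'a c': factor to Factor → a c Factor1 with Factor1 → a | ε.
Factor has alternatives sharing prefix 'b': factor to Factor → b Factor2 with Factor2 → ε | a.

Expr → c | b Factor; Factor → c Expr Expr | a c Factor1 | b Factor2; Factor1 → a | ε; Factor2 → ε | a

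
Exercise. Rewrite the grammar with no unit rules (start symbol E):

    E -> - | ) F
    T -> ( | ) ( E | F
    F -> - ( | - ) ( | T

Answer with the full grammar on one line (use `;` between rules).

E -> - | ) F; T -> - ( | - ) ( | ( | ) ( E; F -> - ( | - ) ( | ( | ) ( E

Unit pairs: F ⇒* {T}; T ⇒* {F}.
Replace each nonterminal's rules with the union of the non-unit rules of every nonterminal it unit-derives.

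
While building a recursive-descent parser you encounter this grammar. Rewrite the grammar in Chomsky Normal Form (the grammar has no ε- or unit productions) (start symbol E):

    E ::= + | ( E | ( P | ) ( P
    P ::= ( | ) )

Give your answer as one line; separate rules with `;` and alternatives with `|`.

Introduce a nonterminal for each terminal appearing in a rule of length ≥ 2: X1 → (, X2 → ).
Binarize each right-hand side of length ≥ 3 by chaining fresh nonterminals (Y1, Y2, …): affected rules were E → X2 X1 P.

E ::= + | X1 E | X1 P | X2 Y1; P ::= ( | X2 X2; X1 ::= (; X2 ::= ); Y1 ::= X1 P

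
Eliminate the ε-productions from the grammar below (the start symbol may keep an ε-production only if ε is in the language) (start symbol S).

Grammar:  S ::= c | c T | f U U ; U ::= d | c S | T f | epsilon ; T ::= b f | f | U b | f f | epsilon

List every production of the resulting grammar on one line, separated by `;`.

S ::= c | c T | f U U | f U | f; U ::= d | c S | T f | f; T ::= b f | f | U b | b | f f

The nullable symbols are {T, U}.
ε ∉ L(G), so no ε-production is kept.
Add the nullable-subset variants: S → f U U gives f U U | f U | f. U → T f gives T f | f. T → U b gives U b | b.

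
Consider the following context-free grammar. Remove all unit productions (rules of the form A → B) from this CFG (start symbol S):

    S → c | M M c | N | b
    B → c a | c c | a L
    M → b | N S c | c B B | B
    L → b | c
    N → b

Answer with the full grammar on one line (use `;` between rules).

S → c | M M c | b; B → c a | c c | a L; M → c a | c c | a L | b | N S c | c B B; L → b | c; N → b

Unit pairs: M ⇒* {B}; S ⇒* {N}.
For every A with A ⇒* B via unit rules, add B's non-unit alternatives to A; then delete every rule of the form X → Y.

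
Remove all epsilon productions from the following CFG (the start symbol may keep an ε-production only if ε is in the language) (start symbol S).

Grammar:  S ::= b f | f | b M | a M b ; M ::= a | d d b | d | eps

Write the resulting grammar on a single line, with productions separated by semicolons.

S ::= b f | f | b M | b | a M b | a b; M ::= a | d d b | d

Nullable nonterminals: {M}.
ε ∉ L(G), so no ε-production is kept.
Add the nullable-subset variants: S → b M gives b M | b. S → a M b gives a M b | a b.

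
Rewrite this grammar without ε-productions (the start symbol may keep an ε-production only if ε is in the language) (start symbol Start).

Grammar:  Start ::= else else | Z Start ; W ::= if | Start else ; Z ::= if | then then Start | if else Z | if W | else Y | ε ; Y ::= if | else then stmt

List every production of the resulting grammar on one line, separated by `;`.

Nullable nonterminals: {Z}.
ε ∉ L(G), so no ε-production is kept.
For each production, add variants omitting each subset of nullable occurrences: Z → if else Z gives if else Z | if else.

Start ::= else else | Z Start; W ::= if | Start else; Z ::= if | then then Start | if else Z | if else | if W | else Y; Y ::= if | else then stmt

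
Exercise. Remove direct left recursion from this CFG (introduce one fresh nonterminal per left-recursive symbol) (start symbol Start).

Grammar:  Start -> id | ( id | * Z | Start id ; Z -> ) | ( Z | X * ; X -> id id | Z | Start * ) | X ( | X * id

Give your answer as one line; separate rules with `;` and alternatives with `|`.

Left recursion appears on Start, X.
For Start: α = {id}, β = {id, ( id, * Z}. Rewrite as Start → β Start1 and Start1 → α Start1 | ε.
For X: α = {(, * id}, β = {id id, Z, Start * )}. Rewrite as X → β X1 and X1 → α X1 | ε.

Start -> id Start1 | ( id Start1 | * Z Start1; Z -> ) | ( Z | X *; X -> id id X1 | Z X1 | Start * ) X1; Start1 -> id Start1 | ε; X1 -> ( X1 | * id X1 | ε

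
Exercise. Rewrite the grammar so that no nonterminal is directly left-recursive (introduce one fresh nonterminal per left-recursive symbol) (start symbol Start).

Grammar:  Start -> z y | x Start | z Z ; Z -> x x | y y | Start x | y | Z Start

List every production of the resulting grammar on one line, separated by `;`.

Start -> z y | x Start | z Z; Z -> x x Z1 | y y Z1 | Start x Z1 | y Z1; Z1 -> Start Z1 | ε

Directly left-recursive nonterminal: Z.
For Z: α = {Start}, β = {x x, y y, Start x, y}. Rewrite as Z → β Z1 and Z1 → α Z1 | ε.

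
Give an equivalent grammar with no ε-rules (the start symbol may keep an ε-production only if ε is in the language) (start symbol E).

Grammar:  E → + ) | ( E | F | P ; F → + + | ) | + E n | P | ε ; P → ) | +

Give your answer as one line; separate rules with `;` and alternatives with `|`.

E → + ) | ( E | ( | F | P | ε; F → + + | ) | + E n | + n | P; P → ) | +

The nullable symbols are {E, F}.
ε ∈ L(G) since E is nullable, so keep E → ε.
Add the nullable-subset variants: E → ( E gives ( E | (. F → + E n gives + E n | + n.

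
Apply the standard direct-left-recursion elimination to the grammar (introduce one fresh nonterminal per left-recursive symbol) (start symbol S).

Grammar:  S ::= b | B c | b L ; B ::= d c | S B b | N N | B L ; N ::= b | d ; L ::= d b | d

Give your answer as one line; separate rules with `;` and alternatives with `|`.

S ::= b | B c | b L; B ::= d c B' | S B b B' | N N B'; N ::= b | d; L ::= d b | d; B' ::= L B' | ε

Directly left-recursive nonterminal: B.
For B: α = {L}, β = {d c, S B b, N N}. Rewrite as B → β B' and B' → α B' | ε.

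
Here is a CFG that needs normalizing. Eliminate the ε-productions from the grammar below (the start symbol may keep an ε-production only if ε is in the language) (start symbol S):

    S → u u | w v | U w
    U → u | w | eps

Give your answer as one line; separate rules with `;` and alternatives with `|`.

S → u u | w v | U w | w; U → u | w

Nullable nonterminals: {U}.
ε ∉ L(G), so no ε-production is kept.
Expand every rule over subsets of its nullable positions: S → U w gives U w | w.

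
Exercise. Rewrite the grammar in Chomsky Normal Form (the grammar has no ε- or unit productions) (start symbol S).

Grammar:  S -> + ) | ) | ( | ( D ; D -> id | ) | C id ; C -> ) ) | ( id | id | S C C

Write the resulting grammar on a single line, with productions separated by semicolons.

Introduce a nonterminal for each terminal appearing in a rule of length ≥ 2: X1 → +, X2 → ), X3 → (, X4 → id.
Binarize each right-hand side of length ≥ 3 by chaining fresh nonterminals (Y1, Y2, …): affected rules were C → S C C.

S -> X1 X2 | ) | ( | X3 D; D -> id | ) | C X4; C -> X2 X2 | X3 X4 | id | S Y1; X1 -> +; X2 -> ); X3 -> (; X4 -> id; Y1 -> C C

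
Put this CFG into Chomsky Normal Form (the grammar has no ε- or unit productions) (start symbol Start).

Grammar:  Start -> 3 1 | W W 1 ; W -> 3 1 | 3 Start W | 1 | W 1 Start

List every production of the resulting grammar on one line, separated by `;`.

Introduce a nonterminal for each terminal appearing in a rule of length ≥ 2: X1 → 3, X2 → 1.
Binarize each right-hand side of length ≥ 3 by chaining fresh nonterminals (Y1, Y2, …): affected rules were Start → W W X2; W → X1 Start W; W → W X2 Start.

Start -> X1 X2 | W Y1; W -> X1 X2 | X1 Y2 | 1 | W Y3; X1 -> 3; X2 -> 1; Y1 -> W X2; Y2 -> Start W; Y3 -> X2 Start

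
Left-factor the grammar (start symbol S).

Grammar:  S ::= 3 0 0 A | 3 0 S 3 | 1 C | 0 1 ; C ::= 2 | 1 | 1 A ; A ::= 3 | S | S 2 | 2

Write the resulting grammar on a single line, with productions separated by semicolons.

S has alternatives sharing prefix '3 0': factor to S → 3 0 S' with S' → 0 A | S 3.
C has alternatives sharing prefix '1': factor to C → 1 C' with C' → ε | A.
A has alternatives sharing prefix 'S': factor to A → S A' with A' → ε | 2.

S ::= 1 C | 0 1 | 3 0 S'; C ::= 2 | 1 C'; A ::= 3 | 2 | S A'; S' ::= 0 A | S 3; C' ::= ε | A; A' ::= ε | 2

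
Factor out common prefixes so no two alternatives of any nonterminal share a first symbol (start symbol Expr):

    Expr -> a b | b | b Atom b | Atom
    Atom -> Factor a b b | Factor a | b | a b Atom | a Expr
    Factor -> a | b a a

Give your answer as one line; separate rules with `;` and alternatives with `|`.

Expr has alternatives sharing prefix 'b': factor to Expr → b Expr1 with Expr1 → ε | Atom b.
Atom has alternatives sharing prefix 'Factor a': factor to Atom → Factor a Atom1 with Atom1 → b b | ε.
Atom has alternatives sharing prefix 'a': factor to Atom → a Atom2 with Atom2 → b Atom | Expr.

Expr -> a b | Atom | b Expr1; Atom -> b | Factor a Atom1 | a Atom2; Factor -> a | b a a; Expr1 -> ε | Atom b; Atom1 -> b b | ε; Atom2 -> b Atom | Expr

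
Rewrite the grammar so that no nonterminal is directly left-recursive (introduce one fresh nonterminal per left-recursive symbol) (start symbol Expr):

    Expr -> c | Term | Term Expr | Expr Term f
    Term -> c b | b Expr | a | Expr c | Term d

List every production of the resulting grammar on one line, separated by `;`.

Directly left-recursive nonterminals: Expr, Term.
For Expr: α = {Term f}, β = {c, Term, Term Expr}. Rewrite as Expr → β Expr1 and Expr1 → α Expr1 | ε.
For Term: α = {d}, β = {c b, b Expr, a, Expr c}. Rewrite as Term → β Term1 and Term1 → α Term1 | ε.

Expr -> c Expr1 | Term Expr1 | Term Expr Expr1; Term -> c b Term1 | b Expr Term1 | a Term1 | Expr c Term1; Expr1 -> Term f Expr1 | ε; Term1 -> d Term1 | ε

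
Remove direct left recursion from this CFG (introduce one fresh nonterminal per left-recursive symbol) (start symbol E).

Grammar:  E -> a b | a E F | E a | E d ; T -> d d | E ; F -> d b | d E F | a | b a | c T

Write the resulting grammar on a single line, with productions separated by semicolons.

Directly left-recursive nonterminal: E.
For E: α = {a, d}, β = {a b, a E F}. Rewrite as E → β E' and E' → α E' | ε.

E -> a b E' | a E F E'; T -> d d | E; F -> d b | d E F | a | b a | c T; E' -> a E' | d E' | eps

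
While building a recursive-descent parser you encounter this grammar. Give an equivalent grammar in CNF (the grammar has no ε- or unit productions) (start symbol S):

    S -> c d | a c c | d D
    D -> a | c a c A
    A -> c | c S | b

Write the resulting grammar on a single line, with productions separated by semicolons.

Introduce a nonterminal for each terminal appearing in a rule of length ≥ 2: X1 → c, X2 → d, X3 → a.
Binarize each right-hand side of length ≥ 3 by chaining fresh nonterminals (Y1, Y2, …): affected rules were S → X3 X1 X1; D → X1 X3 X1 A.

S -> X1 X2 | X3 Y1 | X2 D; D -> a | X1 Y2; A -> c | X1 S | b; X1 -> c; X2 -> d; X3 -> a; Y1 -> X1 X1; Y2 -> X3 Y3; Y3 -> X1 A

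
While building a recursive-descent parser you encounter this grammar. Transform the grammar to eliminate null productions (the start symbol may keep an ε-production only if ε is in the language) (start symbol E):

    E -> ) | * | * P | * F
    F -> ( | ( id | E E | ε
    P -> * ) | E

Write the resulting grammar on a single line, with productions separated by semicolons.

E -> ) | * | * P | * F; F -> ( | ( id | E E; P -> * ) | E

The nullable symbols are {F}.
ε ∉ L(G), so no ε-production is kept.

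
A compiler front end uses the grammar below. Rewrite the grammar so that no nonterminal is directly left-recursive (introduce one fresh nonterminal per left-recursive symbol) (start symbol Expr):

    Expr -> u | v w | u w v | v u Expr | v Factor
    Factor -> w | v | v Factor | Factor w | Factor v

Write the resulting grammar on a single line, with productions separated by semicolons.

Left recursion appears on Factor.
For Factor: α = {w, v}, β = {w, v, v Factor}. Rewrite as Factor → β Factor1 and Factor1 → α Factor1 | ε.

Expr -> u | v w | u w v | v u Expr | v Factor; Factor -> w Factor1 | v Factor1 | v Factor Factor1; Factor1 -> w Factor1 | v Factor1 | ε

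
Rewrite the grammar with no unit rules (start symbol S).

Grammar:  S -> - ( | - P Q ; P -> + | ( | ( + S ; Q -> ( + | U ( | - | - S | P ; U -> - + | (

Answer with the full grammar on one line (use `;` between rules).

S -> - ( | - P Q; P -> + | ( | ( + S; Q -> + | ( | ( + S | ( + | U ( | - | - S; U -> - + | (

Unit pairs: Q ⇒* {P}.
For each unit pair (A, B), copy every non-unit production of B to A, then drop all unit productions.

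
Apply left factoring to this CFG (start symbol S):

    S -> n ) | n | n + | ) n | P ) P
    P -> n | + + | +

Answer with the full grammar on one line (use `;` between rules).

S -> ) n | P ) P | n S'; P -> n | + P'; S' -> ) | ε | +; P' -> + | ε

S has alternatives sharing prefix 'n': factor to S → n S' with S' → ) | ε | +.
P has alternatives sharing prefix '+': factor to P → + P' with P' → + | ε.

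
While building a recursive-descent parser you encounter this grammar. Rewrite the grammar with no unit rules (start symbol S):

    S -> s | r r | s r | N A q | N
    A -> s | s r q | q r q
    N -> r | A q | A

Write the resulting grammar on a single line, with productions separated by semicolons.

Unit pairs: N ⇒* {A}; S ⇒* {A, N}.
Replace each nonterminal's rules with the union of the non-unit rules of every nonterminal it unit-derives.

S -> s | r r | s r | N A q | r | A q | s r q | q r q; A -> s | s r q | q r q; N -> r | A q | s | s r q | q r q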